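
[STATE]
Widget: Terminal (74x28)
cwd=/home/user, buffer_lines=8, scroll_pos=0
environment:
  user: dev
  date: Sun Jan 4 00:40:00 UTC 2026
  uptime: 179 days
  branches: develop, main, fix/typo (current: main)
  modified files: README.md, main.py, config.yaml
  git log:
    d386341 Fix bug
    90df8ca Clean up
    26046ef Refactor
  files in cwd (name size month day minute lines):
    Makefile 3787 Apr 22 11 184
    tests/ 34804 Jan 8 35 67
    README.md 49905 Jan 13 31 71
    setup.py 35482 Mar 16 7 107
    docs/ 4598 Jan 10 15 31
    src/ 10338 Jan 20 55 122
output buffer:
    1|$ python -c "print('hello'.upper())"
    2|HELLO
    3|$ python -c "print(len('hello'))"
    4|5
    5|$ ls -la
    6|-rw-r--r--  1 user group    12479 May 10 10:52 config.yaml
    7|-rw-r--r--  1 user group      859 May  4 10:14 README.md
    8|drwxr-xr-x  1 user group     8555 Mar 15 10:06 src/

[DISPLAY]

$ python -c "print('hello'.upper())"                                      
HELLO                                                                     
$ python -c "print(len('hello'))"                                         
5                                                                         
$ ls -la                                                                  
-rw-r--r--  1 user group    12479 May 10 10:52 config.yaml                
-rw-r--r--  1 user group      859 May  4 10:14 README.md                  
drwxr-xr-x  1 user group     8555 Mar 15 10:06 src/                       
$ █                                                                       
                                                                          
                                                                          
                                                                          
                                                                          
                                                                          
                                                                          
                                                                          
                                                                          
                                                                          
                                                                          
                                                                          
                                                                          
                                                                          
                                                                          
                                                                          
                                                                          
                                                                          
                                                                          
                                                                          


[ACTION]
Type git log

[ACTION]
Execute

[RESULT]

$ python -c "print('hello'.upper())"                                      
HELLO                                                                     
$ python -c "print(len('hello'))"                                         
5                                                                         
$ ls -la                                                                  
-rw-r--r--  1 user group    12479 May 10 10:52 config.yaml                
-rw-r--r--  1 user group      859 May  4 10:14 README.md                  
drwxr-xr-x  1 user group     8555 Mar 15 10:06 src/                       
$ git log                                                                 
d386341 Fix bug                                                           
90df8ca Clean up                                                          
26046ef Refactor                                                          
$ █                                                                       
                                                                          
                                                                          
                                                                          
                                                                          
                                                                          
                                                                          
                                                                          
                                                                          
                                                                          
                                                                          
                                                                          
                                                                          
                                                                          
                                                                          
                                                                          


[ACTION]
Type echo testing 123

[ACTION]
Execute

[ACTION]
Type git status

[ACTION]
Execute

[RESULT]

$ python -c "print('hello'.upper())"                                      
HELLO                                                                     
$ python -c "print(len('hello'))"                                         
5                                                                         
$ ls -la                                                                  
-rw-r--r--  1 user group    12479 May 10 10:52 config.yaml                
-rw-r--r--  1 user group      859 May  4 10:14 README.md                  
drwxr-xr-x  1 user group     8555 Mar 15 10:06 src/                       
$ git log                                                                 
d386341 Fix bug                                                           
90df8ca Clean up                                                          
26046ef Refactor                                                          
$ echo testing 123                                                        
testing 123                                                               
$ git status                                                              
On branch main                                                            
Changes not staged for commit:                                            
                                                                          
        modified:   README.md                                             
        modified:   main.py                                               
        modified:   config.yaml                                           
$ █                                                                       
                                                                          
                                                                          
                                                                          
                                                                          
                                                                          
                                                                          


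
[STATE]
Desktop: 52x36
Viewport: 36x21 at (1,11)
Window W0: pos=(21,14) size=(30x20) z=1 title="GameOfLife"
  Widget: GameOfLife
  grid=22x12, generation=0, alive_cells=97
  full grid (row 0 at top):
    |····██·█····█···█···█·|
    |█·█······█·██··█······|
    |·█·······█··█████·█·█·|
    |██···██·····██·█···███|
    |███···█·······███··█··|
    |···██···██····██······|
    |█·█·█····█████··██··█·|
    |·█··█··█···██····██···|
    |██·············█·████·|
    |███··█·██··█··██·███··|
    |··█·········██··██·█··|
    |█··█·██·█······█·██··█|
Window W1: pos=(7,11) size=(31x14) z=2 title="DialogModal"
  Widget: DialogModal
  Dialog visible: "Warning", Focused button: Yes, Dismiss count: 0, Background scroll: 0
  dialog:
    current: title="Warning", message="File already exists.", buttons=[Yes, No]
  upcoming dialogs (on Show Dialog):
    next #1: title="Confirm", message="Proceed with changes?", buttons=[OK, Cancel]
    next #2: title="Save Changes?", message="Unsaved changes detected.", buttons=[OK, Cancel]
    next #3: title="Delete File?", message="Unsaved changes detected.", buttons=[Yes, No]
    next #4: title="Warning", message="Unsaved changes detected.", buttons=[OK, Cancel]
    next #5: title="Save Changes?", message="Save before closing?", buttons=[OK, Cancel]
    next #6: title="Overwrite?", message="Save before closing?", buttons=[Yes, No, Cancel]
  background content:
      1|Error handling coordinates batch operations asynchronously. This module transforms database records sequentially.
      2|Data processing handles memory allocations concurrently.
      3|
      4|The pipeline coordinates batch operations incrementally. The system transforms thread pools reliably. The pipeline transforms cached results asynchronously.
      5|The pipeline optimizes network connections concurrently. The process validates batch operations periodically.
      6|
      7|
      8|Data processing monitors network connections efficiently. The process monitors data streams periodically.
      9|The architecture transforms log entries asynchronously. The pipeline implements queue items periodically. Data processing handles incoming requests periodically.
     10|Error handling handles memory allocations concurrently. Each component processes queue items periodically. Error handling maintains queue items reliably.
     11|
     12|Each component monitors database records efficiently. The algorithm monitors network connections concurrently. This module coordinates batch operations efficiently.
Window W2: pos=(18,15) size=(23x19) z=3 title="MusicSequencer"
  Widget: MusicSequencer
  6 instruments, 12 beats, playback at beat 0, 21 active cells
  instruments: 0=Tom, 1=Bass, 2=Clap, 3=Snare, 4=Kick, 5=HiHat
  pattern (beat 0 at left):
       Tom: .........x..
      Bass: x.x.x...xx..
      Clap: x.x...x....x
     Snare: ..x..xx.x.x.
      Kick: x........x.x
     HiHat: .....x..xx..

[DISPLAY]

      ┏━━━━━━━━━━━━━━━━━━━━━━━━━━━━━
      ┃ DialogModal                 
      ┠─────────────────────────────
      ┃Error handling coordinates ba
      ┃Data proce┏━━━━━━━━━━━━━━━━━━
      ┃  ┌───────┃ MusicSequencer   
      ┃Th│       ┠──────────────────
      ┃Th│ File a┃      ▼12345678901
      ┃  │      [┃   Tom·········█··
      ┃  └───────┃  Bass█·█·█···██··
      ┃Data proce┃  Clap█·█···█····█
      ┃The archit┃ Snare··█··██·█·█·
      ┃Error hand┃  Kick█········█·█
      ┗━━━━━━━━━━┃ HiHat·····█··██··
                 ┃                  
                 ┃                  
                 ┃                  
                 ┃                  
                 ┃                  
                 ┃                  
                 ┃                  


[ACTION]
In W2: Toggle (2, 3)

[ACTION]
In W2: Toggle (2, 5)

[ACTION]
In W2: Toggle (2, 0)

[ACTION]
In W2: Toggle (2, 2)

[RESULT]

      ┏━━━━━━━━━━━━━━━━━━━━━━━━━━━━━
      ┃ DialogModal                 
      ┠─────────────────────────────
      ┃Error handling coordinates ba
      ┃Data proce┏━━━━━━━━━━━━━━━━━━
      ┃  ┌───────┃ MusicSequencer   
      ┃Th│       ┠──────────────────
      ┃Th│ File a┃      ▼12345678901
      ┃  │      [┃   Tom·········█··
      ┃  └───────┃  Bass█·█·█···██··
      ┃Data proce┃  Clap···█·██····█
      ┃The archit┃ Snare··█··██·█·█·
      ┃Error hand┃  Kick█········█·█
      ┗━━━━━━━━━━┃ HiHat·····█··██··
                 ┃                  
                 ┃                  
                 ┃                  
                 ┃                  
                 ┃                  
                 ┃                  
                 ┃                  


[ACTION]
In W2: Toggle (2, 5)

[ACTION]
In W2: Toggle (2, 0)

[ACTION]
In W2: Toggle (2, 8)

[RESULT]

      ┏━━━━━━━━━━━━━━━━━━━━━━━━━━━━━
      ┃ DialogModal                 
      ┠─────────────────────────────
      ┃Error handling coordinates ba
      ┃Data proce┏━━━━━━━━━━━━━━━━━━
      ┃  ┌───────┃ MusicSequencer   
      ┃Th│       ┠──────────────────
      ┃Th│ File a┃      ▼12345678901
      ┃  │      [┃   Tom·········█··
      ┃  └───────┃  Bass█·█·█···██··
      ┃Data proce┃  Clap█··█··█·█··█
      ┃The archit┃ Snare··█··██·█·█·
      ┃Error hand┃  Kick█········█·█
      ┗━━━━━━━━━━┃ HiHat·····█··██··
                 ┃                  
                 ┃                  
                 ┃                  
                 ┃                  
                 ┃                  
                 ┃                  
                 ┃                  


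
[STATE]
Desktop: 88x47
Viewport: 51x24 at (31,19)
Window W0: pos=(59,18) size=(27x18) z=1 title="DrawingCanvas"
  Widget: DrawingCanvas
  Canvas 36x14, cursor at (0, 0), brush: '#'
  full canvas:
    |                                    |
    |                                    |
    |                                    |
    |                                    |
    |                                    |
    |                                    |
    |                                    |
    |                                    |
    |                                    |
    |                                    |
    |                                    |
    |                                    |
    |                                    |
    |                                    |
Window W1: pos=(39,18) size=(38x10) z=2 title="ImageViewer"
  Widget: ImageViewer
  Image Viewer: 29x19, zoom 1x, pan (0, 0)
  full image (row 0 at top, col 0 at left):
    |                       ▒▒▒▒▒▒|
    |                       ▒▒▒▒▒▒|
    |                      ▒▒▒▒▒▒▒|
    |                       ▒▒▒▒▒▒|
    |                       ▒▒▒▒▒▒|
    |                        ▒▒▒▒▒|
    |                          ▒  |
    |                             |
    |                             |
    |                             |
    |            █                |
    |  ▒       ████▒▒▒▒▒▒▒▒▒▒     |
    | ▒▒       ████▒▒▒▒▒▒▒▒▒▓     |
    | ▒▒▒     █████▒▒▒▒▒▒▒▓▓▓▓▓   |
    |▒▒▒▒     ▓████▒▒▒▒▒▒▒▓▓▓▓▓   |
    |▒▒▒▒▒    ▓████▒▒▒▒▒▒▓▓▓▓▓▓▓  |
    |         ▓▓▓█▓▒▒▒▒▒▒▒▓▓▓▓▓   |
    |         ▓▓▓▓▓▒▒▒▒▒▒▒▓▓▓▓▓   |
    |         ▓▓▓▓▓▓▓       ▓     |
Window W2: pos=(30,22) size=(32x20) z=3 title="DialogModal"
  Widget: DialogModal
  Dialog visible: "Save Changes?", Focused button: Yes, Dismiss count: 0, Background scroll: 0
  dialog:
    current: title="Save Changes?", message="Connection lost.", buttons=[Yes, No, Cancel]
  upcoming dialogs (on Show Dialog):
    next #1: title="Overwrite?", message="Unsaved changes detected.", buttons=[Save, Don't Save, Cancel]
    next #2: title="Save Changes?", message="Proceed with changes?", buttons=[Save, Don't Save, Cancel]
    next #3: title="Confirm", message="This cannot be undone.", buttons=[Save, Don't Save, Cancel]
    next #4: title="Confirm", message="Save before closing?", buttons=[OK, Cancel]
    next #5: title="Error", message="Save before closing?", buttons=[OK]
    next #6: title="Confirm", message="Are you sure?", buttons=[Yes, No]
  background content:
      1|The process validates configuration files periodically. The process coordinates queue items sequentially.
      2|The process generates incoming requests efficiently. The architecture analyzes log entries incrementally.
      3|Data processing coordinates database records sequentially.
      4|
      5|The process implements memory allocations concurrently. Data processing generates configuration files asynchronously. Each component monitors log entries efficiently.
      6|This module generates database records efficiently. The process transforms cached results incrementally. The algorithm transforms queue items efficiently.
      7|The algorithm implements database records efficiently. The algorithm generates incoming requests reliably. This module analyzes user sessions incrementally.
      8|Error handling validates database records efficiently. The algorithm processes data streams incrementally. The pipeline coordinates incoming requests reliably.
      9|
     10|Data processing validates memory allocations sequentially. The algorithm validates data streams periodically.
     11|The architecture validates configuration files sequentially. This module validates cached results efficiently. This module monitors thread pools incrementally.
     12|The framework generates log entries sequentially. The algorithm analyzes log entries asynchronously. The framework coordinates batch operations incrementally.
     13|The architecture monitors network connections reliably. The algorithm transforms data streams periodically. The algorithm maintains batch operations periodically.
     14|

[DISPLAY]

        ┃ ImageViewer                        ┃     
        ┠────────────────────────────────────┨─────
        ┃                       ▒▒▒▒▒▒       ┃     
━━━━━━━━━━━━━━━━━━━━━━━━━━━━━━┓ ▒▒▒▒▒▒       ┃     
 DialogModal                  ┃▒▒▒▒▒▒▒       ┃     
──────────────────────────────┨ ▒▒▒▒▒▒       ┃     
The process validates configur┃ ▒▒▒▒▒▒       ┃     
The process generates incoming┃  ▒▒▒▒▒       ┃     
Data processing coordinates da┃━━━━━━━━━━━━━━┛     
                              ┃                    
The process implements memory ┃                    
Thi┌─────────────────────┐base┃                    
The│    Save Changes?    │atab┃                    
Err│   Connection lost.  │atab┃                    
   │ [Yes]  No   Cancel  │    ┃                    
Dat└─────────────────────┘memo┃                    
The architecture validates con┃━━━━━━━━━━━━━━━━━━━━
The framework generates log en┃                    
The architecture monitors netw┃                    
                              ┃                    
                              ┃                    
                              ┃                    
━━━━━━━━━━━━━━━━━━━━━━━━━━━━━━┛                    
                                                   


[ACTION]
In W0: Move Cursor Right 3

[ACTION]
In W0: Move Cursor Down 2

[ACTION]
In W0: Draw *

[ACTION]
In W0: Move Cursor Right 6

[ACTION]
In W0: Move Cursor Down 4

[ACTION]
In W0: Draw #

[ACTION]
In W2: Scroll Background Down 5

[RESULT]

        ┃ ImageViewer                        ┃     
        ┠────────────────────────────────────┨─────
        ┃                       ▒▒▒▒▒▒       ┃     
━━━━━━━━━━━━━━━━━━━━━━━━━━━━━━┓ ▒▒▒▒▒▒       ┃     
 DialogModal                  ┃▒▒▒▒▒▒▒       ┃     
──────────────────────────────┨ ▒▒▒▒▒▒       ┃     
This module generates database┃ ▒▒▒▒▒▒       ┃     
The algorithm implements datab┃  ▒▒▒▒▒       ┃     
Error handling validates datab┃━━━━━━━━━━━━━━┛     
                              ┃                    
Data processing validates memo┃                    
The┌─────────────────────┐ con┃                    
The│    Save Changes?    │g en┃                    
The│   Connection lost.  │netw┃                    
   │ [Yes]  No   Cancel  │    ┃                    
   └─────────────────────┘    ┃                    
                              ┃━━━━━━━━━━━━━━━━━━━━
                              ┃                    
                              ┃                    
                              ┃                    
                              ┃                    
                              ┃                    
━━━━━━━━━━━━━━━━━━━━━━━━━━━━━━┛                    
                                                   


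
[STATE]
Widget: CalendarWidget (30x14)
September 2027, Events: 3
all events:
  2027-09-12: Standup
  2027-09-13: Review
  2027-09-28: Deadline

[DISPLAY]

        September 2027        
Mo Tu We Th Fr Sa Su          
       1  2  3  4  5          
 6  7  8  9 10 11 12*         
13* 14 15 16 17 18 19         
20 21 22 23 24 25 26          
27 28* 29 30                  
                              
                              
                              
                              
                              
                              
                              


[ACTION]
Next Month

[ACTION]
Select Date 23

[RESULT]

         October 2027         
Mo Tu We Th Fr Sa Su          
             1  2  3          
 4  5  6  7  8  9 10          
11 12 13 14 15 16 17          
18 19 20 21 22 [23] 24        
25 26 27 28 29 30 31          
                              
                              
                              
                              
                              
                              
                              


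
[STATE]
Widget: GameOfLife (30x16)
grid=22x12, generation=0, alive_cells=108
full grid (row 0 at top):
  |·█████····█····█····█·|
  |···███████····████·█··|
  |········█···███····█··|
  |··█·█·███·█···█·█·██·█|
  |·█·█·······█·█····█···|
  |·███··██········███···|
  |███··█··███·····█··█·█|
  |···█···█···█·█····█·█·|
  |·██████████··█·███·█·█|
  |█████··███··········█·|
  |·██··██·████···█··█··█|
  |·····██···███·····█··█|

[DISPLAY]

Gen: 0                        
·█████····█····█····█·        
···███████····████·█··        
········█···███····█··        
··█·█·███·█···█·█·██·█        
·█·█·······█·█····█···        
·███··██········███···        
███··█··███·····█··█·█        
···█···█···█·█····█·█·        
·██████████··█·███·█·█        
█████··███··········█·        
·██··██·████···█··█··█        
·····██···███·····█··█        
                              
                              
                              


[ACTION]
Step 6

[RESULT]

Gen: 6                        
····█·█···············        
···██·█··███····███···        
··█··█·····█········█·        
·█··█····█·█··████···█        
··██·····██··███·█··█·        
···██········███···██·        
···█·█······██·█······        
··█·············█·····        
··█··█·····█··█·█·····        
··█·············█·····        
··············██······        
······················        
                              
                              
                              


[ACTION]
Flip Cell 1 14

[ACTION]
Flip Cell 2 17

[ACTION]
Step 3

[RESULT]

Gen: 9                        
···██·····██····█·█···        
··█··█···█·█···█···█··        
·········██·····█·····        
·███····█·······███···        
·█······███··█···██···        
··██······█···██·█····        
··█·█·········████····        
····██········█··█····        
···█·········█··██····        
·················█····        
················█·····        
······················        
                              
                              
                              


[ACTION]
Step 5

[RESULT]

Gen: 14                       
··········██··········        
············█····█····        
·······█···██·········        
············█·█·█·····        
····██·███·███········        
██····█·█··██··█·█····        
██··██·····█·····██···        
·█··········█······█··        
············█···█···█·        
···············██··█··        
·················██···        
······················        
                              
                              
                              


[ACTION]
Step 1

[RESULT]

Gen: 15                       
···········█··········        
··········█·█·········        
···········██·········        
······██··█···········        
·····██████···███·····        
██····█·██···█··███···        
··█··█·····█····███···        
██·········██····███··        
···············██··██·        
···············██·██··        
················███···        
······················        
                              
                              
                              


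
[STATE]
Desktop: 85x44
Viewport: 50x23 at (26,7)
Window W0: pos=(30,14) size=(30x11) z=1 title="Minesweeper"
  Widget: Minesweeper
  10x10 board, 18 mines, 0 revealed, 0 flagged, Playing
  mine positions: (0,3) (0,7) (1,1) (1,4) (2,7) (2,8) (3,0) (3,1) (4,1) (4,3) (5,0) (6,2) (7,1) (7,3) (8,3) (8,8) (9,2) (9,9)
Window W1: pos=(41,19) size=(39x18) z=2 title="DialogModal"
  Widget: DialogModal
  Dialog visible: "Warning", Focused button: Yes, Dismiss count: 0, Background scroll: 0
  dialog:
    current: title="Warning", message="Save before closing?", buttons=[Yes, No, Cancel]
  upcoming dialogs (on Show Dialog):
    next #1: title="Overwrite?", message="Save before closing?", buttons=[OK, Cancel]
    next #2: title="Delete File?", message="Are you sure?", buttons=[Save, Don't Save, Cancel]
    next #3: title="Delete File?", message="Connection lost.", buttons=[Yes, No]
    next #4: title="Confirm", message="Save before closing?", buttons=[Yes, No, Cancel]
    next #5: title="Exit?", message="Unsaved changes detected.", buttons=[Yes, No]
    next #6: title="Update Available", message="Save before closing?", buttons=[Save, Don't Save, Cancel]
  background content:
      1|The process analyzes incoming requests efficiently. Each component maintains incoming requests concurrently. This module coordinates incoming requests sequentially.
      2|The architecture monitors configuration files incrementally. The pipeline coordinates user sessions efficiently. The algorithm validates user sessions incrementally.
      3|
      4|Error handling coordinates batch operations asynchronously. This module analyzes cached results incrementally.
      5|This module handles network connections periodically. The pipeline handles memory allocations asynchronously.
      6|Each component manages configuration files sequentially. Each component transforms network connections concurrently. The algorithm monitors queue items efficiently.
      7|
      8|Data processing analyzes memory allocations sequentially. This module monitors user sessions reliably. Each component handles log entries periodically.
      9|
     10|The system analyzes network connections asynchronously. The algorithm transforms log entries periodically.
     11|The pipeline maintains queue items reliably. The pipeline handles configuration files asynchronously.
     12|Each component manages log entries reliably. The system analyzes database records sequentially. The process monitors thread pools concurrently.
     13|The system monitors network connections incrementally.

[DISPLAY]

                                                  
                                                  
                                                  
                                                  
                                                  
                                                  
                                                  
    ┏━━━━━━━━━━━━━━━━━━━━━━━━━━━━┓                
    ┃ Minesweeper                ┃                
    ┠────────────────────────────┨                
    ┃■■■■■■■■■■                  ┃                
    ┃■■■■■■■■■■                  ┃                
    ┃■■■■■■■■■■┏━━━━━━━━━━━━━━━━━━━━━━━━━━━━━━━━━━
    ┃■■■■■■■■■■┃ DialogModal                      
    ┃■■■■■■■■■■┠──────────────────────────────────
    ┃■■■■■■■■■■┃The process analyzes incoming requ
    ┃■■■■■■■■■■┃The architecture monitors configur
    ┗━━━━━━━━━━┃                                  
               ┃Error handling coordinates batch o
               ┃This m┌──────────────────────┐nnec
               ┃Each c│       Warning        │rati
               ┃      │ Save before closing? │    
               ┃Data p│ [Yes]  No   Cancel   │y al


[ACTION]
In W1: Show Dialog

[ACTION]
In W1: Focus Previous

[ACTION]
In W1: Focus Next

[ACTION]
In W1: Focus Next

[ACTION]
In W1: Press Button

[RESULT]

                                                  
                                                  
                                                  
                                                  
                                                  
                                                  
                                                  
    ┏━━━━━━━━━━━━━━━━━━━━━━━━━━━━┓                
    ┃ Minesweeper                ┃                
    ┠────────────────────────────┨                
    ┃■■■■■■■■■■                  ┃                
    ┃■■■■■■■■■■                  ┃                
    ┃■■■■■■■■■■┏━━━━━━━━━━━━━━━━━━━━━━━━━━━━━━━━━━
    ┃■■■■■■■■■■┃ DialogModal                      
    ┃■■■■■■■■■■┠──────────────────────────────────
    ┃■■■■■■■■■■┃The process analyzes incoming requ
    ┃■■■■■■■■■■┃The architecture monitors configur
    ┗━━━━━━━━━━┃                                  
               ┃Error handling coordinates batch o
               ┃This module handles network connec
               ┃Each component manages configurati
               ┃                                  
               ┃Data processing analyzes memory al


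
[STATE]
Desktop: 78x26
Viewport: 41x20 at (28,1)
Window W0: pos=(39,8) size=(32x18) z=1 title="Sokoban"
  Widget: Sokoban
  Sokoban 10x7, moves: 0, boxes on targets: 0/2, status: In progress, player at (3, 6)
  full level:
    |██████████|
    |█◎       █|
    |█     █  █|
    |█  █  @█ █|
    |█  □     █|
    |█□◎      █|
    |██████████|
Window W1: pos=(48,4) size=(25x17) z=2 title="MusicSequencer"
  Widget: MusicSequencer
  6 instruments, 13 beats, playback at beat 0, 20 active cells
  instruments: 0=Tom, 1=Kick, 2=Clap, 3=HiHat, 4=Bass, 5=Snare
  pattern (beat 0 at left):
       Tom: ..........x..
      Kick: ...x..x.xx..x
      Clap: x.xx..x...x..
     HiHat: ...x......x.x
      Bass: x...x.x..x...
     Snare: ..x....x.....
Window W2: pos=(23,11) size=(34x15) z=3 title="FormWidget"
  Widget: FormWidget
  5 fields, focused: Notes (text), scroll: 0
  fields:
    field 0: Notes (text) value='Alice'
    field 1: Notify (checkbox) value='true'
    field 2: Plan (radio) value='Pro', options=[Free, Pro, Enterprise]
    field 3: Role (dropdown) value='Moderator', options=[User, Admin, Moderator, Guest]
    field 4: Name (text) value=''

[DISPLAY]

                                         
                                         
                                         
                    ┏━━━━━━━━━━━━━━━━━━━━
                    ┃ MusicSequencer     
                    ┠────────────────────
                    ┃      ▼123456789012 
           ┏━━━━━━━━┃   Tom··········█·· 
           ┃ Sokoban┃  Kick···█··█·██··█ 
           ┠────────┃  Clap█·██··█···█·· 
━━━━━━━━━━━━━━━━━━━━━━━━━━━━┓·█······█·█ 
mWidget                     ┃··█·█··█··· 
────────────────────────────┨█····█····· 
tes:      [Alice           ]┃            
tify:     [x]               ┃            
an:       ( ) Free  (●) Pro ┃            
le:       [Moderator      ▼]┃            
me:       [                ]┃            
                            ┃            
                            ┃━━━━━━━━━━━━


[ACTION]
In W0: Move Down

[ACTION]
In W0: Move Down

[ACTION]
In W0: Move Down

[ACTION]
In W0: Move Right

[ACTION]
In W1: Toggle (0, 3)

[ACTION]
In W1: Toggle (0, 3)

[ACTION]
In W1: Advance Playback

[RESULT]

                                         
                                         
                                         
                    ┏━━━━━━━━━━━━━━━━━━━━
                    ┃ MusicSequencer     
                    ┠────────────────────
                    ┃      0▼23456789012 
           ┏━━━━━━━━┃   Tom··········█·· 
           ┃ Sokoban┃  Kick···█··█·██··█ 
           ┠────────┃  Clap█·██··█···█·· 
━━━━━━━━━━━━━━━━━━━━━━━━━━━━┓·█······█·█ 
mWidget                     ┃··█·█··█··· 
────────────────────────────┨█····█····· 
tes:      [Alice           ]┃            
tify:     [x]               ┃            
an:       ( ) Free  (●) Pro ┃            
le:       [Moderator      ▼]┃            
me:       [                ]┃            
                            ┃            
                            ┃━━━━━━━━━━━━


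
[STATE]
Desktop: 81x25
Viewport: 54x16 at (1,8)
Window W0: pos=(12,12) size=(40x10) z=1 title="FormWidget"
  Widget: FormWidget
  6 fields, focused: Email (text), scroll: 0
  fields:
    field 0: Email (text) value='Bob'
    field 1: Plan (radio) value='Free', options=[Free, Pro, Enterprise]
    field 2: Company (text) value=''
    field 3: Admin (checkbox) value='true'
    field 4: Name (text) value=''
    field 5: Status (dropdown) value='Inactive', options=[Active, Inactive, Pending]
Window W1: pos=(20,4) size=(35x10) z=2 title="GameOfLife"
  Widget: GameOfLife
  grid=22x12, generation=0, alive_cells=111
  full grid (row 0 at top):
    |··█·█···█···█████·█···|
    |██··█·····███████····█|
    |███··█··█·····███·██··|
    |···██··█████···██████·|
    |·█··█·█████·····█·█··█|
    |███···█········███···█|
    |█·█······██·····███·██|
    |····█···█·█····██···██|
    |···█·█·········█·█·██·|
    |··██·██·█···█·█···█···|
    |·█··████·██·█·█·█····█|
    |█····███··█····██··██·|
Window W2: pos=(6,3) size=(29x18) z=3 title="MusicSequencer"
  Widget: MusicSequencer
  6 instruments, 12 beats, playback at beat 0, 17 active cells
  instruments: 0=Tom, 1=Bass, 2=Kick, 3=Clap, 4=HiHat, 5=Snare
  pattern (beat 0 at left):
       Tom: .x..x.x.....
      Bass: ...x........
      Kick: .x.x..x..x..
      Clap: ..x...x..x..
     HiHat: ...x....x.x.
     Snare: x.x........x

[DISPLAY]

     ┃  Bass···█········         ┃·██████·           ┃
     ┃  Kick·█·█··█··█··         ┃··█·█··█           ┃
     ┃  Clap··█···█··█··         ┃·███···█           ┃
     ┃ HiHat···█····█·█·         ┃··███·██           ┃
     ┃ Snare█·█········█         ┃·██···██           ┃
     ┃                           ┃━━━━━━━━━━━━━━━━━━━┛
     ┃                           ┃────────────────┨   
     ┃                           ┃               ]┃   
     ┃                           ┃  ( ) Pro  ( ) E┃   
     ┃                           ┃               ]┃   
     ┃                           ┃                ┃   
     ┃                           ┃               ]┃   
     ┗━━━━━━━━━━━━━━━━━━━━━━━━━━━┛e             ▼]┃   
           ┗━━━━━━━━━━━━━━━━━━━━━━━━━━━━━━━━━━━━━━┛   
                                                      
                                                      


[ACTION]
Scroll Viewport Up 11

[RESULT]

                                                      
                                                      
                                                      
     ┏━━━━━━━━━━━━━━━━━━━━━━━━━━━┓                    
     ┃ MusicSequencer            ┃━━━━━━━━━━━━━━━━━━━┓
     ┠───────────────────────────┨                   ┃
     ┃      ▼12345678901         ┃───────────────────┨
     ┃   Tom·█··█·█·····         ┃                   ┃
     ┃  Bass···█········         ┃·██████·           ┃
     ┃  Kick·█·█··█··█··         ┃··█·█··█           ┃
     ┃  Clap··█···█··█··         ┃·███···█           ┃
     ┃ HiHat···█····█·█·         ┃··███·██           ┃
     ┃ Snare█·█········█         ┃·██···██           ┃
     ┃                           ┃━━━━━━━━━━━━━━━━━━━┛
     ┃                           ┃────────────────┨   
     ┃                           ┃               ]┃   


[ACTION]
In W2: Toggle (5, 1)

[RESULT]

                                                      
                                                      
                                                      
     ┏━━━━━━━━━━━━━━━━━━━━━━━━━━━┓                    
     ┃ MusicSequencer            ┃━━━━━━━━━━━━━━━━━━━┓
     ┠───────────────────────────┨                   ┃
     ┃      ▼12345678901         ┃───────────────────┨
     ┃   Tom·█··█·█·····         ┃                   ┃
     ┃  Bass···█········         ┃·██████·           ┃
     ┃  Kick·█·█··█··█··         ┃··█·█··█           ┃
     ┃  Clap··█···█··█··         ┃·███···█           ┃
     ┃ HiHat···█····█·█·         ┃··███·██           ┃
     ┃ Snare███········█         ┃·██···██           ┃
     ┃                           ┃━━━━━━━━━━━━━━━━━━━┛
     ┃                           ┃────────────────┨   
     ┃                           ┃               ]┃   


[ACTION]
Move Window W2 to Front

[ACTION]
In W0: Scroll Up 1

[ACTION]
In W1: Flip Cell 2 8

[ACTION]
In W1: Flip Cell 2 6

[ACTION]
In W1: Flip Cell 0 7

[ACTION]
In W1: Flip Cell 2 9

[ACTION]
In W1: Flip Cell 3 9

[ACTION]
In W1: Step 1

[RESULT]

                                                      
                                                      
                                                      
     ┏━━━━━━━━━━━━━━━━━━━━━━━━━━━┓                    
     ┃ MusicSequencer            ┃━━━━━━━━━━━━━━━━━━━┓
     ┠───────────────────────────┨                   ┃
     ┃      ▼12345678901         ┃───────────────────┨
     ┃   Tom·█··█·█·····         ┃                   ┃
     ┃  Bass···█········         ┃█·····█·           ┃
     ┃  Kick·█·█··█··█··         ┃·······█           ┃
     ┃  Clap··█···█··█··         ┃·█···█·█           ┃
     ┃ HiHat···█····█·█·         ┃····██··           ┃
     ┃ Snare███········█         ┃·█······           ┃
     ┃                           ┃━━━━━━━━━━━━━━━━━━━┛
     ┃                           ┃────────────────┨   
     ┃                           ┃               ]┃   
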